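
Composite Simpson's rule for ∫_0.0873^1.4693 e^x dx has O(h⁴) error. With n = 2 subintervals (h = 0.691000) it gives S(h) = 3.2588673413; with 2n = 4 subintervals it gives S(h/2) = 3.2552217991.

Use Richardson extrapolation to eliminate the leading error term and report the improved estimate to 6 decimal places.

Method order is 4; weight 2^4 = 16.
2^4*A(h/2) = 52.0835487856; minus A(h) gives 48.8246814443.
Extrapolated: 48.8246814443 / 15 = 3.2549787630
Shift from A(h/2): −0.0002430361.

3.254979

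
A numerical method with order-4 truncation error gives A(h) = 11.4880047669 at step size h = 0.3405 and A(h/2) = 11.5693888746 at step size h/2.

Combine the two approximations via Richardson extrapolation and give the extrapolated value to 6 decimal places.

11.574814

r = 4: numerator weight 16, denominator 15.
Difference of the inputs: 11.5693888746 − 11.4880047669 = 0.0813841077
Correction (A(h/2) − A(h))/(16 − 1) = 0.0813841077/15 = 0.0054256072
R = 11.5693888746 + 0.0054256072 = 11.5748144818
Gap between inputs: 8.138e-02; correction applied: +0.0054256072.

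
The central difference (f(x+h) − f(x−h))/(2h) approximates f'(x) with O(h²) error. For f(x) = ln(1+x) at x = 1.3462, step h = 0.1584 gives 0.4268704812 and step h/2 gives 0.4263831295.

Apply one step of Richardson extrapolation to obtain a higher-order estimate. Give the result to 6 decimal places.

0.426221

With r = 2 the leading error scales as h^2, so the weight is 2^2 = 4.
4×0.4263831295 = 1.7055325180; 1.7055325180 − 0.4268704812 = 1.2786620368
R = 1.2786620368/3 = 0.4262206789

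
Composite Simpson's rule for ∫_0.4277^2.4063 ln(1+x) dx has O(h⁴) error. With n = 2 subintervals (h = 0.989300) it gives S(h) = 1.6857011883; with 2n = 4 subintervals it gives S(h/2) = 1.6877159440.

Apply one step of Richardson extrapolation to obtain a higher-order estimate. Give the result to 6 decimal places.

r = 4: numerator weight 16, denominator 15.
Weighted: 27.0034551040 − 1.6857011883 = 25.3177539157
Denominator 16 − 1 = 15.
R = 25.3177539157/15 = 1.6878502610

1.687850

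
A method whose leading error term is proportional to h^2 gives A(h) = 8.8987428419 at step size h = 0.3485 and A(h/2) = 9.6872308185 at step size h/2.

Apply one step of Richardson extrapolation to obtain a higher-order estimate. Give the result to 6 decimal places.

The method has order 2: 2^2 = 4.
4×9.6872308185 − 8.8987428419 = 29.8501804321
Denominator 4 − 1 = 3.
Result: 9.9500601440

9.950060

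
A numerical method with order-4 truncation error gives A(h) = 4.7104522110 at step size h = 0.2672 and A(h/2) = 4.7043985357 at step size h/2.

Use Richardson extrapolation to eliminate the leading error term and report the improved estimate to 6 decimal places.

4.703995

Leading term ∝ h^4; use weight 16 = 2^4.
2^4·A(h/2) = 75.2703765712; minus A(h) gives 70.5599243602.
70.5599243602 ÷ 15 = 4.7039949573
Correction |R − A(h/2)| = 4.036e-04; gap |A(h/2) − A(h)| = 6.054e-03.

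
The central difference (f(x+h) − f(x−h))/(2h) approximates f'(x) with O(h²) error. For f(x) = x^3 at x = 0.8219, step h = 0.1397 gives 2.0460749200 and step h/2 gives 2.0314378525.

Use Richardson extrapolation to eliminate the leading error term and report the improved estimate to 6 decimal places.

2.026559

r = 2, so 2^r = 4.
4 × 2.0314378525 = 8.1257514100; 8.1257514100 − 2.0460749200 = 6.0796764900
R = 6.0796764900/3 = 2.0265588300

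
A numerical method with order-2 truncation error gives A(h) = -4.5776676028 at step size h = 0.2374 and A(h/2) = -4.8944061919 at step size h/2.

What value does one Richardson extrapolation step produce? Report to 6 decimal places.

Method order is 2; weight 2^2 = 4.
Numerator 4×A(h/2) − A(h) = 4×(-4.8944061919) − (-4.5776676028) = -14.9999571648
R = (-14.9999571648)/3 = -4.9999857216
Gap between inputs: 3.167e-01; correction applied: −0.1055795297.

-4.999986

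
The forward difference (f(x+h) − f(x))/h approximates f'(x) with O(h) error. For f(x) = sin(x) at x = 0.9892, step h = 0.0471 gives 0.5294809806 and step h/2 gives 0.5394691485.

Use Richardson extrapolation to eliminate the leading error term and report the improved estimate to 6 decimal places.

Error is O(h^1); halving h shrinks it by 2^1 = 2.
A(h/2) − A(h) = 0.5394691485 − 0.5294809806 = 0.0099881679
Divide by 2^1 − 1 = 1: 0.0099881679/1 = 0.0099881679
R = A(h/2) + (A(h/2) − A(h))/1 = 0.5394691485 + 0.0099881679 = 0.5494573164
Shift from A(h/2): +0.0099881679.

0.549457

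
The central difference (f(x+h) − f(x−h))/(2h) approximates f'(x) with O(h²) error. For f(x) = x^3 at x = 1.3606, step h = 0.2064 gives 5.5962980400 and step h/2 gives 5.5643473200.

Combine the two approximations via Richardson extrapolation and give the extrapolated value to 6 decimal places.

r = 2, so 2^r = 4.
Weighted: 22.2573892800 − 5.5962980400 = 16.6610912400
16.6610912400 ÷ 3 = 5.5536970800
Shift from A(h/2): −0.0106502400.

5.553697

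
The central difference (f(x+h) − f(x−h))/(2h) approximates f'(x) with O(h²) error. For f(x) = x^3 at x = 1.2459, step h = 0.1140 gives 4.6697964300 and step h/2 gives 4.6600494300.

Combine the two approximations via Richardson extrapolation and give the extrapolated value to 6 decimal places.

4.656800

r = 2: numerator weight 4, denominator 3.
4 × 4.6600494300 = 18.6401977200; subtract 4.6697964300 → 13.9704012900
Extrapolated: 13.9704012900 / 3 = 4.6568004300
Shift from A(h/2): −0.0032490000.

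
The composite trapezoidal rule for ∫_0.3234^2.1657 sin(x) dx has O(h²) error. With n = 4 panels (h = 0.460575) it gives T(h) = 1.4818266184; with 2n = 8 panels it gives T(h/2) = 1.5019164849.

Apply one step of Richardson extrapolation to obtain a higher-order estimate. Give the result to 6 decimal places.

Method order is 2; weight 2^2 = 4.
Numerator 4×A(h/2) − A(h) = 4×1.5019164849 − 1.4818266184 = 4.5258393212
Denominator 4 − 1 = 3.
Result: 1.5086131071
Correction |R − A(h/2)| = 6.697e-03; gap |A(h/2) − A(h)| = 2.009e-02.

1.508613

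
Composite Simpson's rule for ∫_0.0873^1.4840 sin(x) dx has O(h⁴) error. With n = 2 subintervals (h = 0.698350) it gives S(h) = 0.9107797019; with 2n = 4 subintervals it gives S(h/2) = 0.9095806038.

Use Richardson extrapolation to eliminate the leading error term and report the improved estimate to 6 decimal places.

0.909501

Error is O(h^4); halving h shrinks it by 2^4 = 16.
2^4*A(h/2) = 14.5532896608; minus A(h) gives 13.6425099589.
Divide by 2^4 − 1 = 15.
(16*0.9095806038 − 0.9107797019)/(16 − 1) = 0.9095006639
Gap between inputs: 1.199e-03; correction applied: −0.0000799399.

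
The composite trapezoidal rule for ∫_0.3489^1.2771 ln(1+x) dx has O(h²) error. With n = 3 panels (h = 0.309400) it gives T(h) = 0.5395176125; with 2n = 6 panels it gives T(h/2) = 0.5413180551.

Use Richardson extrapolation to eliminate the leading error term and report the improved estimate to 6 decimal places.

With r = 2 the leading error scales as h^2, so the weight is 2^2 = 4.
4·0.5413180551 = 2.1652722204; subtract 0.5395176125 → 1.6257546079
Divide by 2^2 − 1 = 3.
(4·0.5413180551 − 0.5395176125)/(4 − 1) = 0.5419182026
Shift from A(h/2): +0.0006001475.

0.541918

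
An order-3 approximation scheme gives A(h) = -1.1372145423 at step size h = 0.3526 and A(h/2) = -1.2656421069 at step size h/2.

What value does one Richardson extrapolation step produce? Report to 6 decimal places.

Order 3 gives 2^r = 8 and 2^r − 1 = 7.
8·(-1.2656421069) − (-1.1372145423) = -8.9879223129
R = (-8.9879223129)/7 = -1.2839889018

-1.283989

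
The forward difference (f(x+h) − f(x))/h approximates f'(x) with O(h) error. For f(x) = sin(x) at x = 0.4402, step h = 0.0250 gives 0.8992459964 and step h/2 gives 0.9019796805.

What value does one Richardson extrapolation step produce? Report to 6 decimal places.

Method order is 1; weight 2^1 = 2.
2·0.9019796805 = 1.8039593610; subtract 0.8992459964 → 0.9047133646
Divide by 2^1 − 1 = 1.
0.9047133646 ÷ 1 = 0.9047133646

0.904713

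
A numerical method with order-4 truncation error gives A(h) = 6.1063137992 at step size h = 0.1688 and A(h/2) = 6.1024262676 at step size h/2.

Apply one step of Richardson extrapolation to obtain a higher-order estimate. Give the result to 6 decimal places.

r = 4: numerator weight 16, denominator 15.
A(h/2) − A(h) = 6.1024262676 − 6.1063137992 = -0.0038875316
Correction (A(h/2) − A(h))/(16 − 1) = (-0.0038875316)/15 = -0.0002591688
R = A(h/2) + (A(h/2) − A(h))/15 = 6.1024262676 − 0.0002591688 = 6.1021670988
Correction |R − A(h/2)| = 2.592e-04; gap |A(h/2) − A(h)| = 3.888e-03.

6.102167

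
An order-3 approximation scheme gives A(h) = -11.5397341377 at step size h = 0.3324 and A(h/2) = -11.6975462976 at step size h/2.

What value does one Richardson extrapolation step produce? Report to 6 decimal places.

-11.720091

Order 3 gives 2^r = 8 and 2^r − 1 = 7.
A(h/2) − A(h) = -11.6975462976 − (-11.5397341377) = -0.1578121599
Divide by 2^3 − 1 = 7: (-0.1578121599)/7 = -0.0225445943
R = -11.6975462976 − 0.0225445943 = -11.7200908919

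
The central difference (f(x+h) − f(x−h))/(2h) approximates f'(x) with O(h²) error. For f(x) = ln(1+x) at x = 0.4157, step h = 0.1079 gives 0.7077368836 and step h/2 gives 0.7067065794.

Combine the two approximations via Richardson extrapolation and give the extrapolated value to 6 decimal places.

0.706363

Error is O(h^2); halving h shrinks it by 2^2 = 4.
Weighted: 2.8268263176 − 0.7077368836 = 2.1190894340
2.1190894340 ÷ 3 = 0.7063631447
Gap between inputs: 1.030e-03; correction applied: −0.0003434347.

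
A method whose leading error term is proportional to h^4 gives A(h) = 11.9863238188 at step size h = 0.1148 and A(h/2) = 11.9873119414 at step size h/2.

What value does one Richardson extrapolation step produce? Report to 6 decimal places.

r = 4: numerator weight 16, denominator 15.
Weighted: 191.7969910624 − 11.9863238188 = 179.8106672436
179.8106672436 ÷ 15 = 11.9873778162
Shift from A(h/2): +0.0000658748.

11.987378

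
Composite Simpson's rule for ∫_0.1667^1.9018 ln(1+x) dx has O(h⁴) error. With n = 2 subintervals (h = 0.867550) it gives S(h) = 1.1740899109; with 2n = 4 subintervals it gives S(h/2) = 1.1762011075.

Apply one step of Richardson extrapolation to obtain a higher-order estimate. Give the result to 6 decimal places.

1.176342

Error is O(h^4); halving h shrinks it by 2^4 = 16.
Numerator 16·A(h/2) − A(h) = 16·1.1762011075 − 1.1740899109 = 17.6451278091
Denominator 16 − 1 = 15.
R = 17.6451278091/15 = 1.1763418539
Shift from A(h/2): +0.0001407464.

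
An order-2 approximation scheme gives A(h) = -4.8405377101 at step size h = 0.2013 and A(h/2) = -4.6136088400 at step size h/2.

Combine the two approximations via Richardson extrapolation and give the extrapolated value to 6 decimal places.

Method order is 2; weight 2^2 = 4.
A(h/2) − A(h) = -4.6136088400 − (-4.8405377101) = 0.2269288701
Correction (A(h/2) − A(h))/(4 − 1) = 0.2269288701/3 = 0.0756429567
R = A(h/2) + (A(h/2) − A(h))/3 = -4.6136088400 + 0.0756429567 = -4.5379658833

-4.537966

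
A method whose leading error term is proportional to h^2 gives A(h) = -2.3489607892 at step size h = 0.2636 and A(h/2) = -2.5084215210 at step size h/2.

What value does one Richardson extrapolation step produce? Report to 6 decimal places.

-2.561575

Error is O(h^2); halving h shrinks it by 2^2 = 4.
2^2*A(h/2) = -10.0336860840; minus A(h) gives -7.6847252948.
Divide by 2^2 − 1 = 3.
Extrapolated: (-7.6847252948) / 3 = -2.5615750983
Correction |R − A(h/2)| = 5.315e-02; gap |A(h/2) − A(h)| = 1.595e-01.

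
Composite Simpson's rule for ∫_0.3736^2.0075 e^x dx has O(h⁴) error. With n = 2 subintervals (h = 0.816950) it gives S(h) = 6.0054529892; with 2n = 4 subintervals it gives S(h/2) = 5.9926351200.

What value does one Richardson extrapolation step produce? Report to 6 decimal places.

5.991781

Method order is 4; weight 2^4 = 16.
Numerator 16 × A(h/2) − A(h) = 16 × 5.9926351200 − 6.0054529892 = 89.8767089308
Denominator 16 − 1 = 15.
Extrapolated: 89.8767089308 / 15 = 5.9917805954
Correction |R − A(h/2)| = 8.545e-04; gap |A(h/2) − A(h)| = 1.282e-02.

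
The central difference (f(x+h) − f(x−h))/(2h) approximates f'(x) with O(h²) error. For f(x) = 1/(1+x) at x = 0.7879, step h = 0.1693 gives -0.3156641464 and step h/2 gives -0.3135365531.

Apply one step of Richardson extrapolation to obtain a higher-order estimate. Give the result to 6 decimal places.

-0.312827

r = 2: numerator weight 4, denominator 3.
4*(-0.3135365531) − (-0.3156641464) = -0.9384820660
Divide by 2^2 − 1 = 3.
(4*(-0.3135365531) − (-0.3156641464))/(4 − 1) = -0.3128273553
Correction |R − A(h/2)| = 7.092e-04; gap |A(h/2) − A(h)| = 2.128e-03.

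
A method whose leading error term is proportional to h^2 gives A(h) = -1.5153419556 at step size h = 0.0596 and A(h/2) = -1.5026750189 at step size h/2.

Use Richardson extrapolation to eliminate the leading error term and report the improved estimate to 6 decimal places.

-1.498453

Leading term ∝ h^2; use weight 4 = 2^2.
4*(-1.5026750189) = -6.0107000756; (-6.0107000756) − (-1.5153419556) = -4.4953581200
Divide by 2^2 − 1 = 3.
R = (-4.4953581200)/3 = -1.4984527067
Correction |R − A(h/2)| = 4.222e-03; gap |A(h/2) − A(h)| = 1.267e-02.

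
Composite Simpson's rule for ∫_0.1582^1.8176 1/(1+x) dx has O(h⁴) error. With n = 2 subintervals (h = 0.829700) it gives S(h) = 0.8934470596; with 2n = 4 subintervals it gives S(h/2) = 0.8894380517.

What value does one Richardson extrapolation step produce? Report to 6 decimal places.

0.889171

Leading term ∝ h^4; use weight 16 = 2^4.
16 × 0.8894380517 − 0.8934470596 = 13.3375617676
Denominator 16 − 1 = 15.
Extrapolated: 13.3375617676 / 15 = 0.8891707845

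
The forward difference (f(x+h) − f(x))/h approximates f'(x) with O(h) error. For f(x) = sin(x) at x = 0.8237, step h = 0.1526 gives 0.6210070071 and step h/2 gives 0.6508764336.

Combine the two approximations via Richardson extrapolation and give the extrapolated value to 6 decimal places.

r = 1: numerator weight 2, denominator 1.
Difference of the inputs: 0.6508764336 − 0.6210070071 = 0.0298694265
Correction (A(h/2) − A(h))/(2 − 1) = 0.0298694265/1 = 0.0298694265
R = A(h/2) + (A(h/2) − A(h))/1 = 0.6508764336 + 0.0298694265 = 0.6807458601
Correction |R − A(h/2)| = 2.987e-02; gap |A(h/2) − A(h)| = 2.987e-02.

0.680746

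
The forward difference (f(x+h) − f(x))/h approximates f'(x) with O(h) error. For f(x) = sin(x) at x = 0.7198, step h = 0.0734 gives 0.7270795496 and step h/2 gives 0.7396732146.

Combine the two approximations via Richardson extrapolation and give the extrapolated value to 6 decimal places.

0.752267

r = 1: numerator weight 2, denominator 1.
Top: 2(0.7396732146) − (0.7270795496) = 0.7522668796
Denominator 2 − 1 = 1.
(2×0.7396732146 − 0.7270795496)/(2 − 1) = 0.7522668796
Shift from A(h/2): +0.0125936650.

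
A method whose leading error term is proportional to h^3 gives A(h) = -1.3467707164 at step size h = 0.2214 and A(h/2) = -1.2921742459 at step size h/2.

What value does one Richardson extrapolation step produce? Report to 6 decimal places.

-1.284375

The method has order 3: 2^3 = 8.
Top: 8(-1.2921742459) − (-1.3467707164) = -8.9906232508
Denominator 8 − 1 = 7.
(8·(-1.2921742459) − (-1.3467707164))/(8 − 1) = -1.2843747501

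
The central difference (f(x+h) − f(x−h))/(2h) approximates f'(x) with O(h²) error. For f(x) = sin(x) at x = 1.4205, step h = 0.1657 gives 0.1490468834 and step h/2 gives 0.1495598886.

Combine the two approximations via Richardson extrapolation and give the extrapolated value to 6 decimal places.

0.149731

Leading term ∝ h^2; use weight 4 = 2^2.
2^2*A(h/2) = 0.5982395544; minus A(h) gives 0.4491926710.
Denominator 4 − 1 = 3.
Extrapolated: 0.4491926710 / 3 = 0.1497308903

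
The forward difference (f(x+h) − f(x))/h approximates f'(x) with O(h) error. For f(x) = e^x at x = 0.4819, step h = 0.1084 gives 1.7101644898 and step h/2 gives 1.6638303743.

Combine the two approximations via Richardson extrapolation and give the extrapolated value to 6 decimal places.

1.617496

r = 1, so 2^r = 2.
Numerator 2 × A(h/2) − A(h) = 2 × 1.6638303743 − 1.7101644898 = 1.6174962588
R = 1.6174962588/1 = 1.6174962588
Correction |R − A(h/2)| = 4.633e-02; gap |A(h/2) − A(h)| = 4.633e-02.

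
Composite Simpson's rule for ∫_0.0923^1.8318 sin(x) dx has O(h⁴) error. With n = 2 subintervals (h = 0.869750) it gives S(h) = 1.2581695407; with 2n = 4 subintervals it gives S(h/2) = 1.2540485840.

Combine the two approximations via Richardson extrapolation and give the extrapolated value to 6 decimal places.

Leading term ∝ h^4; use weight 16 = 2^4.
Weighted: 20.0647773440 − 1.2581695407 = 18.8066078033
Denominator 16 − 1 = 15.
Extrapolated: 18.8066078033 / 15 = 1.2537738536
Shift from A(h/2): −0.0002747304.

1.253774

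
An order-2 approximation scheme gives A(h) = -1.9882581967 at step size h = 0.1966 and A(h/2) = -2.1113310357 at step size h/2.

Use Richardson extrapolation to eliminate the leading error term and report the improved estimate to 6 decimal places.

-2.152355

The method has order 2: 2^2 = 4.
Weighted: (-8.4453241428) − (-1.9882581967) = -6.4570659461
Extrapolated: (-6.4570659461) / 3 = -2.1523553154
Correction |R − A(h/2)| = 4.102e-02; gap |A(h/2) − A(h)| = 1.231e-01.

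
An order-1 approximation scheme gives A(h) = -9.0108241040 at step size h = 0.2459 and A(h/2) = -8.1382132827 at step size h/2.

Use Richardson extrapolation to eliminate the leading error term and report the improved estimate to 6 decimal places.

The method has order 1: 2^1 = 2.
2×(-8.1382132827) = -16.2764265654; (-16.2764265654) − (-9.0108241040) = -7.2656024614
Denominator 2 − 1 = 1.
(2×(-8.1382132827) − (-9.0108241040))/(2 − 1) = -7.2656024614

-7.265602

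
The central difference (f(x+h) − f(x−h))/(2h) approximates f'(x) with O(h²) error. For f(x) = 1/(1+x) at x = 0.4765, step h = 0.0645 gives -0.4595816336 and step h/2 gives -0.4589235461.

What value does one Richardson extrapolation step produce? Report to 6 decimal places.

With r = 2 the leading error scales as h^2, so the weight is 2^2 = 4.
2^2·A(h/2) = -1.8356941844; minus A(h) gives -1.3761125508.
(-1.3761125508) ÷ 3 = -0.4587041836

-0.458704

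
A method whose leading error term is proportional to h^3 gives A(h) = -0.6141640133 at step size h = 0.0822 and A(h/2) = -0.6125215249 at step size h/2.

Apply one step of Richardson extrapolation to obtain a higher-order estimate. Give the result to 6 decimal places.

-0.612287

The method has order 3: 2^3 = 8.
Top: 8(-0.6125215249) − (-0.6141640133) = -4.2860081859
(8·(-0.6125215249) − (-0.6141640133))/(8 − 1) = -0.6122868837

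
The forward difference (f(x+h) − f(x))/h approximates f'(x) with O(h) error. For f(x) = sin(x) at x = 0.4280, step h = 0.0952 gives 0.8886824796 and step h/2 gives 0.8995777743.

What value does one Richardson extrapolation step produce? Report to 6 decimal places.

The method has order 1: 2^1 = 2.
Numerator 2 × A(h/2) − A(h) = 2 × 0.8995777743 − 0.8886824796 = 0.9104730690
0.9104730690 ÷ 1 = 0.9104730690
Shift from A(h/2): +0.0108952947.

0.910473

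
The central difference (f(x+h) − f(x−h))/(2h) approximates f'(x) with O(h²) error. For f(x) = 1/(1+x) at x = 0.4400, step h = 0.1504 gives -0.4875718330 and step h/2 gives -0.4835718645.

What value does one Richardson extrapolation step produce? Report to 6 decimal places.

-0.482239

Method order is 2; weight 2^2 = 4.
4 × (-0.4835718645) − (-0.4875718330) = -1.4467156250
Divide by 2^2 − 1 = 3.
So the Richardson estimate is -0.4822385417.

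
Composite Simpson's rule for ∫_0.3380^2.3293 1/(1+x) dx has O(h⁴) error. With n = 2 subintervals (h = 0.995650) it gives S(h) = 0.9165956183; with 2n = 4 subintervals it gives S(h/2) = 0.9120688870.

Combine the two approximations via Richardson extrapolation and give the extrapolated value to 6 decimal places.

0.911767

r = 4: numerator weight 16, denominator 15.
Difference of the inputs: 0.9120688870 − 0.9165956183 = -0.0045267313
Correction (A(h/2) − A(h))/(16 − 1) = (-0.0045267313)/15 = -0.0003017821
R = A(h/2) + (A(h/2) − A(h))/15 = 0.9120688870 − 0.0003017821 = 0.9117671049
Correction |R − A(h/2)| = 3.018e-04; gap |A(h/2) − A(h)| = 4.527e-03.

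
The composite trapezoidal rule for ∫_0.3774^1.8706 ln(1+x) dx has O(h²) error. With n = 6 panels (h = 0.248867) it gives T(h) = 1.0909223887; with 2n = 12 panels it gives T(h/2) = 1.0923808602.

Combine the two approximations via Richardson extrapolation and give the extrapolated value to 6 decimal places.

With r = 2 the leading error scales as h^2, so the weight is 2^2 = 4.
Numerator 4*A(h/2) − A(h) = 4*1.0923808602 − 1.0909223887 = 3.2786010521
(4*1.0923808602 − 1.0909223887)/(4 − 1) = 1.0928670174
Gap between inputs: 1.458e-03; correction applied: +0.0004861572.

1.092867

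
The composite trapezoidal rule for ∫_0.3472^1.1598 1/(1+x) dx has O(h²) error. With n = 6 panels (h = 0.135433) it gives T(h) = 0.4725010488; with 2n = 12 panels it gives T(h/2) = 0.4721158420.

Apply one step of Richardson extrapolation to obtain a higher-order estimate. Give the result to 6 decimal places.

The method has order 2: 2^2 = 4.
2^2*A(h/2) = 1.8884633680; minus A(h) gives 1.4159623192.
Divide by 2^2 − 1 = 3.
1.4159623192 ÷ 3 = 0.4719874397
Shift from A(h/2): −0.0001284023.

0.471987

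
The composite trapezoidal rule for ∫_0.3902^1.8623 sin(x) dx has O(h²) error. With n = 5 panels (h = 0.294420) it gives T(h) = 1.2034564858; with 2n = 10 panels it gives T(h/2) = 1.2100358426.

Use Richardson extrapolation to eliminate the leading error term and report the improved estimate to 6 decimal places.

1.212229

r = 2: numerator weight 4, denominator 3.
Weighted: 4.8401433704 − 1.2034564858 = 3.6366868846
Denominator 4 − 1 = 3.
3.6366868846 ÷ 3 = 1.2122289615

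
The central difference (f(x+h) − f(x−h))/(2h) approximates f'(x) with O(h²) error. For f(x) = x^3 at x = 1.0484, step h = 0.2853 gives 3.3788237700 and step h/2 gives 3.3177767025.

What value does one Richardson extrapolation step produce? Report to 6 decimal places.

The method has order 2: 2^2 = 4.
Top: 4(3.3177767025) − (3.3788237700) = 9.8922830400
9.8922830400 ÷ 3 = 3.2974276800

3.297428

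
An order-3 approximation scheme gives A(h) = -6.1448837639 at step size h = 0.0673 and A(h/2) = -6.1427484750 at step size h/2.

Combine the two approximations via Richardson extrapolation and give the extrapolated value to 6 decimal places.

The method has order 3: 2^3 = 8.
2^3 × A(h/2) = -49.1419878000; minus A(h) gives -42.9971040361.
Denominator 8 − 1 = 7.
(8 × (-6.1427484750) − (-6.1448837639))/(8 − 1) = -6.1424434337
Correction |R − A(h/2)| = 3.050e-04; gap |A(h/2) − A(h)| = 2.135e-03.

-6.142443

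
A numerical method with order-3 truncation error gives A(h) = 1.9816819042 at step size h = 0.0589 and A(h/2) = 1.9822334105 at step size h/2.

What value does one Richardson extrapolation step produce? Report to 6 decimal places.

Error is O(h^3); halving h shrinks it by 2^3 = 8.
A(h/2) − A(h) = 1.9822334105 − 1.9816819042 = 0.0005515063
Correction (A(h/2) − A(h))/(8 − 1) = 0.0005515063/7 = 0.0000787866
R = 1.9822334105 + 0.0000787866 = 1.9823121971

1.982312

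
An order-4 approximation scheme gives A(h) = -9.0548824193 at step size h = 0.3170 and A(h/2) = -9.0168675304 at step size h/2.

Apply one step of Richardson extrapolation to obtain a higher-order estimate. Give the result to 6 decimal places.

-9.014333

Order 4 gives 2^r = 16 and 2^r − 1 = 15.
A(h/2) − A(h) = -9.0168675304 − (-9.0548824193) = 0.0380148889
Divide by 2^4 − 1 = 15: 0.0380148889/15 = 0.0025343259
R = -9.0168675304 + 0.0025343259 = -9.0143332045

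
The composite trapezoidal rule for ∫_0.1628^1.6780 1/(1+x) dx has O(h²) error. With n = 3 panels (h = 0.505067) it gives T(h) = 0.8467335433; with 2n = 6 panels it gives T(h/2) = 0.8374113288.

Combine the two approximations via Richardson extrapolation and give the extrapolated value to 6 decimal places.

0.834304

With r = 2 the leading error scales as h^2, so the weight is 2^2 = 4.
Numerator 4×A(h/2) − A(h) = 4×0.8374113288 − 0.8467335433 = 2.5029117719
2.5029117719 ÷ 3 = 0.8343039240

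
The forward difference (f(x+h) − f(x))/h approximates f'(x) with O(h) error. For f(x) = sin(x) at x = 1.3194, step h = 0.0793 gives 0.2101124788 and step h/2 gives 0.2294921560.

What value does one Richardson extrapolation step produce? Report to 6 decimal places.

0.248872

Leading term ∝ h^1; use weight 2 = 2^1.
2×0.2294921560 = 0.4589843120; 0.4589843120 − 0.2101124788 = 0.2488718332
R = 0.2488718332/1 = 0.2488718332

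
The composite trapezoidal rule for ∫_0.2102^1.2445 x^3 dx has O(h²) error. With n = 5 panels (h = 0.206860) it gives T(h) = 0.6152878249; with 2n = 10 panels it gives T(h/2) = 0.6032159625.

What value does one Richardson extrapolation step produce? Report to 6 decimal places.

r = 2: numerator weight 4, denominator 3.
4*0.6032159625 = 2.4128638500; subtract 0.6152878249 → 1.7975760251
Divide by 2^2 − 1 = 3.
Extrapolated: 1.7975760251 / 3 = 0.5991920084
Correction |R − A(h/2)| = 4.024e-03; gap |A(h/2) − A(h)| = 1.207e-02.

0.599192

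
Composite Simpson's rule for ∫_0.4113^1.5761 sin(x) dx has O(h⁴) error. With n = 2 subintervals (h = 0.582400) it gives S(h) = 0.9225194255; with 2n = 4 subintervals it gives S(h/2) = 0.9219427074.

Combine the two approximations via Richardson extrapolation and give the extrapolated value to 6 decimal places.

Leading term ∝ h^4; use weight 16 = 2^4.
16×0.9219427074 = 14.7510833184; subtract 0.9225194255 → 13.8285638929
Divide by 2^4 − 1 = 15.
13.8285638929 ÷ 15 = 0.9219042595
Shift from A(h/2): −0.0000384479.

0.921904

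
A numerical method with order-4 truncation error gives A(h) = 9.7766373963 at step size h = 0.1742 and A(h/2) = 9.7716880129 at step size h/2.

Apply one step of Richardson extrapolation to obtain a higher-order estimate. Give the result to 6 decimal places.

Leading term ∝ h^4; use weight 16 = 2^4.
16×9.7716880129 = 156.3470082064; subtract 9.7766373963 → 146.5703708101
146.5703708101 ÷ 15 = 9.7713580540
Shift from A(h/2): −0.0003299589.

9.771358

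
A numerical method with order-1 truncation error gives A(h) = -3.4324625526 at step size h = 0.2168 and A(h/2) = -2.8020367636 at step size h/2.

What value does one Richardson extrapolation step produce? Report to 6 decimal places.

The method has order 1: 2^1 = 2.
2·(-2.8020367636) = -5.6040735272; (-5.6040735272) − (-3.4324625526) = -2.1716109746
Divide by 2^1 − 1 = 1.
Extrapolated: (-2.1716109746) / 1 = -2.1716109746

-2.171611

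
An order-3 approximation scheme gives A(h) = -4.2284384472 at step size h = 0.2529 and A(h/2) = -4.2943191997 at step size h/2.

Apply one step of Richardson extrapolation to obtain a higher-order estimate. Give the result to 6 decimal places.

Leading term ∝ h^3; use weight 8 = 2^3.
Numerator 8*A(h/2) − A(h) = 8*(-4.2943191997) − (-4.2284384472) = -30.1261151504
Denominator 8 − 1 = 7.
So the Richardson estimate is -4.3037307358.
Shift from A(h/2): −0.0094115361.

-4.303731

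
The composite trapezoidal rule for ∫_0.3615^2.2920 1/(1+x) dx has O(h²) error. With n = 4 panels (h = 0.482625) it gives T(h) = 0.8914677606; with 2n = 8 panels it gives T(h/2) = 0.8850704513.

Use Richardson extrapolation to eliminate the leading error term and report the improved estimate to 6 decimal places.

0.882938

Order 2 gives 2^r = 4 and 2^r − 1 = 3.
Top: 4(0.8850704513) − (0.8914677606) = 2.6488140446
Divide by 2^2 − 1 = 3.
Result: 0.8829380149
Gap between inputs: 6.397e-03; correction applied: −0.0021324364.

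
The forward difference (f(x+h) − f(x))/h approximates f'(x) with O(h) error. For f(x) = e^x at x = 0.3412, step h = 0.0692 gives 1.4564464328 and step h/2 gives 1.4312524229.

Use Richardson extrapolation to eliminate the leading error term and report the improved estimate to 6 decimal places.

1.406058

Order 1 gives 2^r = 2 and 2^r − 1 = 1.
Top: 2(1.4312524229) − (1.4564464328) = 1.4060584130
1.4060584130 ÷ 1 = 1.4060584130
Correction |R − A(h/2)| = 2.519e-02; gap |A(h/2) − A(h)| = 2.519e-02.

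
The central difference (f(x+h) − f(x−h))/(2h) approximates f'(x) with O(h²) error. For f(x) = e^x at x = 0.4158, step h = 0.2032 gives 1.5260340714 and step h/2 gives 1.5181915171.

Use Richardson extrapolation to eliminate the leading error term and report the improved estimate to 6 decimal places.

The method has order 2: 2^2 = 4.
Top: 4(1.5181915171) − (1.5260340714) = 4.5467319970
Extrapolated: 4.5467319970 / 3 = 1.5155773323
Correction |R − A(h/2)| = 2.614e-03; gap |A(h/2) − A(h)| = 7.843e-03.

1.515577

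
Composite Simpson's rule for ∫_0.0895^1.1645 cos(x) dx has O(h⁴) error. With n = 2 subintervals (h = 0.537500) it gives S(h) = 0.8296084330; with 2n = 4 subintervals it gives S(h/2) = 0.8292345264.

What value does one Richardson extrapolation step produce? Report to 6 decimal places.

Error is O(h^4); halving h shrinks it by 2^4 = 16.
Difference of the inputs: 0.8292345264 − 0.8296084330 = -0.0003739066
Divide by 2^4 − 1 = 15: (-0.0003739066)/15 = -0.0000249271
R = 0.8292345264 − 0.0000249271 = 0.8292095993

0.829210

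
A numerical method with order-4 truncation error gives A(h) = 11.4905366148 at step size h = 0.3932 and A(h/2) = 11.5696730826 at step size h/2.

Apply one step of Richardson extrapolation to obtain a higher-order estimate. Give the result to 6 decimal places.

Order 4 gives 2^r = 16 and 2^r − 1 = 15.
Top: 16(11.5696730826) − (11.4905366148) = 173.6242327068
173.6242327068 ÷ 15 = 11.5749488471
Shift from A(h/2): +0.0052757645.

11.574949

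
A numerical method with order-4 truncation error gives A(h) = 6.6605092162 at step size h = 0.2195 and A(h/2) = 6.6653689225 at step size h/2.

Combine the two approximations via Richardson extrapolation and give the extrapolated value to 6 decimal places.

The method has order 4: 2^4 = 16.
Numerator 16×A(h/2) − A(h) = 16×6.6653689225 − 6.6605092162 = 99.9853935438
Divide by 2^4 − 1 = 15.
So the Richardson estimate is 6.6656929029.
Shift from A(h/2): +0.0003239804.

6.665693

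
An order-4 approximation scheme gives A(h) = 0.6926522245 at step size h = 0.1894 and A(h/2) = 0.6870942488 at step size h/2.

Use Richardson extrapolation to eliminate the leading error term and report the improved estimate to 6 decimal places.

r = 4: numerator weight 16, denominator 15.
16*0.6870942488 = 10.9935079808; 10.9935079808 − 0.6926522245 = 10.3008557563
Divide by 2^4 − 1 = 15.
Result: 0.6867237171
Correction |R − A(h/2)| = 3.705e-04; gap |A(h/2) − A(h)| = 5.558e-03.

0.686724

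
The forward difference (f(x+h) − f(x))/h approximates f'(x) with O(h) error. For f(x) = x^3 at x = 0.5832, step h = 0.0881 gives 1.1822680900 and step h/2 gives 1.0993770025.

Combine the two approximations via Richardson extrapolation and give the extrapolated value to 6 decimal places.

Error is O(h^1); halving h shrinks it by 2^1 = 2.
A(h/2) − A(h) = 1.0993770025 − 1.1822680900 = -0.0828910875
Divide by 2^1 − 1 = 1: (-0.0828910875)/1 = -0.0828910875
R = A(h/2) + (A(h/2) − A(h))/1 = 1.0993770025 − 0.0828910875 = 1.0164859150

1.016486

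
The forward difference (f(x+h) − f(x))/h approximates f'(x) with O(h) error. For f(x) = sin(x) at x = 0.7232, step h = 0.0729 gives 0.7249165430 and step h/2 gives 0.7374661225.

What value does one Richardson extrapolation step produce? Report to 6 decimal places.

0.750016

The method has order 1: 2^1 = 2.
2*0.7374661225 − 0.7249165430 = 0.7500157020
Divide by 2^1 − 1 = 1.
0.7500157020 ÷ 1 = 0.7500157020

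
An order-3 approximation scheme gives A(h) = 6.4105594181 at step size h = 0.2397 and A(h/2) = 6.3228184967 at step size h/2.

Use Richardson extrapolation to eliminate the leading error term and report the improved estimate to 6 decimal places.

6.310284

The method has order 3: 2^3 = 8.
Numerator 8 × A(h/2) − A(h) = 8 × 6.3228184967 − 6.4105594181 = 44.1719885555
44.1719885555 ÷ 7 = 6.3102840794
Shift from A(h/2): −0.0125344173.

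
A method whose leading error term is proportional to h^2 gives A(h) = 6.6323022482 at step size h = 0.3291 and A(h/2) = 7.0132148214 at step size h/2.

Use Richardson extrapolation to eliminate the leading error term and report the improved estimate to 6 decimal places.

7.140186

Error is O(h^2); halving h shrinks it by 2^2 = 4.
A(h/2) − A(h) = 7.0132148214 − 6.6323022482 = 0.3809125732
Divide by 2^2 − 1 = 3: 0.3809125732/3 = 0.1269708577
R = 7.0132148214 + 0.1269708577 = 7.1401856791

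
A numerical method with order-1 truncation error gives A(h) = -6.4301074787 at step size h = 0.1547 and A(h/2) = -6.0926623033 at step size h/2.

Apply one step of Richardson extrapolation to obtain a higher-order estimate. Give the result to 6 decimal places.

Leading term ∝ h^1; use weight 2 = 2^1.
2×(-6.0926623033) = -12.1853246066; subtract (-6.4301074787) → -5.7552171279
Extrapolated: (-5.7552171279) / 1 = -5.7552171279

-5.755217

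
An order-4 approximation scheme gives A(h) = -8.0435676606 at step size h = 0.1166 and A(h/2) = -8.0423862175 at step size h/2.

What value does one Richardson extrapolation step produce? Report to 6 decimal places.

The method has order 4: 2^4 = 16.
Top: 16(-8.0423862175) − (-8.0435676606) = -120.6346118194
Denominator 16 − 1 = 15.
(-120.6346118194) ÷ 15 = -8.0423074546
Shift from A(h/2): +0.0000787629.

-8.042307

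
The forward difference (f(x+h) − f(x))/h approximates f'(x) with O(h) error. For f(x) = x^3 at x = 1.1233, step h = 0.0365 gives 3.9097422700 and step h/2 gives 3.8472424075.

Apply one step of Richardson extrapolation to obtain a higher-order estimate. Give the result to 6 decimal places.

3.784743

r = 1, so 2^r = 2.
Top: 2(3.8472424075) − (3.9097422700) = 3.7847425450
Divide by 2^1 − 1 = 1.
Extrapolated: 3.7847425450 / 1 = 3.7847425450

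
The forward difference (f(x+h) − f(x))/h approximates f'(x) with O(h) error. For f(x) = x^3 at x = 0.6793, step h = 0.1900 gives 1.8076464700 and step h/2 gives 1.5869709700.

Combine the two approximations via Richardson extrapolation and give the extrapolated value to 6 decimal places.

With r = 1 the leading error scales as h^1, so the weight is 2^1 = 2.
2^1*A(h/2) = 3.1739419400; minus A(h) gives 1.3662954700.
Denominator 2 − 1 = 1.
R = 1.3662954700/1 = 1.3662954700

1.366295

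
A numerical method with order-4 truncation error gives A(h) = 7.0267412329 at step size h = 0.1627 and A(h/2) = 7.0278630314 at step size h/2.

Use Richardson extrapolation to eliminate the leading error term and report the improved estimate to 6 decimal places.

7.027938

Method order is 4; weight 2^4 = 16.
Weighted: 112.4458085024 − 7.0267412329 = 105.4190672695
105.4190672695 ÷ 15 = 7.0279378180
Correction |R − A(h/2)| = 7.479e-05; gap |A(h/2) − A(h)| = 1.122e-03.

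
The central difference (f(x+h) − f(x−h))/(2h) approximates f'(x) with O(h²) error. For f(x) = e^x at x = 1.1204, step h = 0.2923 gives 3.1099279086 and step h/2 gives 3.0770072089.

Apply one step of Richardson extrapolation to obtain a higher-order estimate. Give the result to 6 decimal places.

Leading term ∝ h^2; use weight 4 = 2^2.
A(h/2) − A(h) = 3.0770072089 − 3.1099279086 = -0.0329206997
Divide by 2^2 − 1 = 3: (-0.0329206997)/3 = -0.0109735666
R = 3.0770072089 − 0.0109735666 = 3.0660336423
Gap between inputs: 3.292e-02; correction applied: −0.0109735666.

3.066034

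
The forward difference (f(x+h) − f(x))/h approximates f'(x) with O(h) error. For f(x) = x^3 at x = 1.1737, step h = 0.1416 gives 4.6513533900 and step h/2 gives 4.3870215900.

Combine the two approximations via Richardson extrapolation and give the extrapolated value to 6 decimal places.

4.122690

Order 1 gives 2^r = 2 and 2^r − 1 = 1.
2^1*A(h/2) = 8.7740431800; minus A(h) gives 4.1226897900.
4.1226897900 ÷ 1 = 4.1226897900
Correction |R − A(h/2)| = 2.643e-01; gap |A(h/2) − A(h)| = 2.643e-01.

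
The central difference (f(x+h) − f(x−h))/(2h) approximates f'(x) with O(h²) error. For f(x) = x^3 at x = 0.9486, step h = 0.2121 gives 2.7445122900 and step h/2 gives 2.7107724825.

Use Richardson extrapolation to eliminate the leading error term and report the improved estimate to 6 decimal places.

r = 2: numerator weight 4, denominator 3.
4×2.7107724825 = 10.8430899300; subtract 2.7445122900 → 8.0985776400
Denominator 4 − 1 = 3.
8.0985776400 ÷ 3 = 2.6995258800

2.699526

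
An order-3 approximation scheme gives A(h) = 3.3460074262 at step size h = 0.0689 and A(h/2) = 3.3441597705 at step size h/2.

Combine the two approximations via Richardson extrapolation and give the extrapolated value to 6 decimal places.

3.343896

Method order is 3; weight 2^3 = 8.
Numerator 8 × A(h/2) − A(h) = 8 × 3.3441597705 − 3.3460074262 = 23.4072707378
(8 × 3.3441597705 − 3.3460074262)/(8 − 1) = 3.3438958197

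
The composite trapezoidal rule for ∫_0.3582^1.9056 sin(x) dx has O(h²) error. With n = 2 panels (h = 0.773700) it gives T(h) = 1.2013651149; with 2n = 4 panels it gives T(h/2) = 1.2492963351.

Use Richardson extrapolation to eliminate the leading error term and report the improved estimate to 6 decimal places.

The method has order 2: 2^2 = 4.
Top: 4(1.2492963351) − (1.2013651149) = 3.7958202255
Denominator 4 − 1 = 3.
3.7958202255 ÷ 3 = 1.2652734085
Correction |R − A(h/2)| = 1.598e-02; gap |A(h/2) − A(h)| = 4.793e-02.

1.265273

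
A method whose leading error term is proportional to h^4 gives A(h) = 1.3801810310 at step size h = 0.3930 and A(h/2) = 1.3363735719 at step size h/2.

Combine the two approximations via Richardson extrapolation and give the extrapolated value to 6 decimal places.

1.333453

r = 4, so 2^r = 16.
Weighted: 21.3819771504 − 1.3801810310 = 20.0017961194
(16*1.3363735719 − 1.3801810310)/(16 − 1) = 1.3334530746
Shift from A(h/2): −0.0029204973.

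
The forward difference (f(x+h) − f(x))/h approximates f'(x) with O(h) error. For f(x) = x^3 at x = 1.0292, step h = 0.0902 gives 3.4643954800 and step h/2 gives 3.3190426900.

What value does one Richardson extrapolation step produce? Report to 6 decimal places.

3.173690

r = 1, so 2^r = 2.
Top: 2(3.3190426900) − (3.4643954800) = 3.1736899000
Extrapolated: 3.1736899000 / 1 = 3.1736899000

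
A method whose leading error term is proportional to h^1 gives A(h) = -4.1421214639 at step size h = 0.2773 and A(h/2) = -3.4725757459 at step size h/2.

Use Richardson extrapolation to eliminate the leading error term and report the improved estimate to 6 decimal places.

r = 1, so 2^r = 2.
2*(-3.4725757459) = -6.9451514918; subtract (-4.1421214639) → -2.8030300279
(2*(-3.4725757459) − (-4.1421214639))/(2 − 1) = -2.8030300279

-2.803030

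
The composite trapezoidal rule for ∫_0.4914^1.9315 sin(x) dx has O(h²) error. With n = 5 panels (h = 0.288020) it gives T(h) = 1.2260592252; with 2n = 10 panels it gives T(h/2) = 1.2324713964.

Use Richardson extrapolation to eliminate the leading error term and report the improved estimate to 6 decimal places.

1.234609

Order 2 gives 2^r = 4 and 2^r − 1 = 3.
Top: 4(1.2324713964) − (1.2260592252) = 3.7038263604
R = 3.7038263604/3 = 1.2346087868
Shift from A(h/2): +0.0021373904.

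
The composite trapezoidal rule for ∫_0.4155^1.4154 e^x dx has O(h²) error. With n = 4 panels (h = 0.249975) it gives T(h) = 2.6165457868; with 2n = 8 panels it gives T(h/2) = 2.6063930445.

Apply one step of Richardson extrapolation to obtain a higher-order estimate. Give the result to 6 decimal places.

2.603009

Method order is 2; weight 2^2 = 4.
4*2.6063930445 = 10.4255721780; 10.4255721780 − 2.6165457868 = 7.8090263912
(4*2.6063930445 − 2.6165457868)/(4 − 1) = 2.6030087971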